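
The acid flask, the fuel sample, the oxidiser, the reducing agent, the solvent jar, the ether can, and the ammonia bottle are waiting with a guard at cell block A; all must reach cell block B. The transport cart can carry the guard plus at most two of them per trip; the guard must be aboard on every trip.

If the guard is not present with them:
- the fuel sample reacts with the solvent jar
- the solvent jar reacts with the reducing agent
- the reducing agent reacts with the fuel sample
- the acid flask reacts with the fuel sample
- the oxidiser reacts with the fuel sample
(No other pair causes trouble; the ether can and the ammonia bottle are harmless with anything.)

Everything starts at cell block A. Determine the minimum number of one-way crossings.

11

Counting alone: the guard can take at most 2 across per trip to cell block B, so moving all 7 needs at least 4 loaded trips out, with a return between consecutive ones — at least 7 crossings.
The safety rule pushes this higher. Following every safe sequence of crossings, the most of the 7 that can be at cell block B as the transport cart arrives there on crossings 7, 9 is 5, 6 respectively — never all 7.
So no plan with fewer than 11 crossings exists, and this one achieves 11:
1. Guard goes to cell block B with the fuel sample and the reducing agent.  [cell block A: the acid flask, the ammonia bottle, the ether can, the oxidiser, the solvent jar | cell block B: the fuel sample, the reducing agent]
2. Guard goes back to cell block A with the fuel sample.  [cell block A: the acid flask, the ammonia bottle, the ether can, the fuel sample, the oxidiser, the solvent jar | cell block B: the reducing agent]
3. Guard goes to cell block B with the acid flask and the fuel sample.  [cell block A: the ammonia bottle, the ether can, the oxidiser, the solvent jar | cell block B: the acid flask, the fuel sample, the reducing agent]
4. Guard goes back to cell block A with the fuel sample.  [cell block A: the ammonia bottle, the ether can, the fuel sample, the oxidiser, the solvent jar | cell block B: the acid flask, the reducing agent]
5. Guard goes to cell block B with the fuel sample and the oxidiser.  [cell block A: the ammonia bottle, the ether can, the solvent jar | cell block B: the acid flask, the fuel sample, the oxidiser, the reducing agent]
6. Guard goes back to cell block A with the fuel sample.  [cell block A: the ammonia bottle, the ether can, the fuel sample, the solvent jar | cell block B: the acid flask, the oxidiser, the reducing agent]
7. Guard goes to cell block B with the ether can and the fuel sample.  [cell block A: the ammonia bottle, the solvent jar | cell block B: the acid flask, the ether can, the fuel sample, the oxidiser, the reducing agent]
8. Guard goes back to cell block A with the fuel sample.  [cell block A: the ammonia bottle, the fuel sample, the solvent jar | cell block B: the acid flask, the ether can, the oxidiser, the reducing agent]
9. Guard goes to cell block B with the ammonia bottle and the fuel sample.  [cell block A: the solvent jar | cell block B: the acid flask, the ammonia bottle, the ether can, the fuel sample, the oxidiser, the reducing agent]
10. Guard goes back to cell block A with the fuel sample.  [cell block A: the fuel sample, the solvent jar | cell block B: the acid flask, the ammonia bottle, the ether can, the oxidiser, the reducing agent]
11. Guard goes to cell block B with the fuel sample and the solvent jar.  [cell block A: — | cell block B: the acid flask, the ammonia bottle, the ether can, the fuel sample, the oxidiser, the reducing agent, the solvent jar]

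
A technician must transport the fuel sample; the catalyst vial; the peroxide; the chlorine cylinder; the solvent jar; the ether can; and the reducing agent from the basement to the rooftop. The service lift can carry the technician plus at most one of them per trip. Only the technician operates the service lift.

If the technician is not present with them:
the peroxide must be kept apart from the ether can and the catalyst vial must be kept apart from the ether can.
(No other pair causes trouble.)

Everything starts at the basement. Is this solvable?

1. Technician goes to the rooftop with the ether can.
2. Technician goes back to the basement alone.
3. Technician goes to the rooftop with the fuel sample.
4. Technician goes back to the basement alone.
5. Technician goes to the rooftop with the catalyst vial.
6. Technician goes back to the basement with the ether can.
7. Technician goes to the rooftop with the peroxide.
8. Technician goes back to the basement alone.
9. Technician goes to the rooftop with the chlorine cylinder.
10. Technician goes back to the basement alone.
11. Technician goes to the rooftop with the solvent jar.
12. Technician goes back to the basement alone.
13. Technician goes to the rooftop with the reducing agent.
14. Technician goes back to the basement alone.
15. Technician goes to the rooftop with the ether can.

Yes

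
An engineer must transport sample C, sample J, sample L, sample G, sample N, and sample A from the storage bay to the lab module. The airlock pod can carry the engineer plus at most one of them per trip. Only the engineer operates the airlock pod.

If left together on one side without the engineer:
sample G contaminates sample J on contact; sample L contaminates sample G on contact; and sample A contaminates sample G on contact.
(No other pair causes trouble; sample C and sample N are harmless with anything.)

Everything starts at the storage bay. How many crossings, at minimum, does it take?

impossible

Following every safe sequence of crossings from the start, the most of the 6 that can be at the lab module as the airlock pod arrives there on crossings 1, 3, 5, 7 is 1, 2, 3, 4 respectively; the best ever achieved is 4 of 6.
From crossing 9 on, no configuration arises that was not already reachable earlier: only 36 distinct safe configurations (who is on which side, and where the airlock pod is) can ever be reached, none of them has everyone across, and every continuation just revisits them. So no valid plan exists.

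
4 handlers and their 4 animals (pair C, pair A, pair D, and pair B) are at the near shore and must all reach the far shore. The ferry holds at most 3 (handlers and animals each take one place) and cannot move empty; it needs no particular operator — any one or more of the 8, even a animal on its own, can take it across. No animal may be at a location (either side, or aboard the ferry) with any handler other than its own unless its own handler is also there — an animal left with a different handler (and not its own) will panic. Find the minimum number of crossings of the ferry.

Counting alone: each trip to the far shore takes at most 3 across and each return brings at least 1 back, so after t trips out (and t−1 returns) at most 3t − (t−1) of the 8 are across; that first reaches 8 at t = 4, so at least 7 crossings are needed.
The safety rule pushes this higher. Following every safe sequence of crossings, the most of the 8 that can be at the far shore as the ferry arrives there on crossing 7 is 7 — never all 8.
So no plan with fewer than 9 crossings exists, and this one achieves 9:
1. animal C and handler C cross → the far shore.
2. handler C crosses ← the near shore.
3. animal A, handler A, and handler C cross → the far shore.
4. animal C and handler C cross ← the near shore.
5. handler B, handler C, and handler D cross → the far shore.
6. animal A crosses ← the near shore.
7. animal A and animal C cross → the far shore.
8. animal C crosses ← the near shore.
9. animal B, animal C, and animal D cross → the far shore.

9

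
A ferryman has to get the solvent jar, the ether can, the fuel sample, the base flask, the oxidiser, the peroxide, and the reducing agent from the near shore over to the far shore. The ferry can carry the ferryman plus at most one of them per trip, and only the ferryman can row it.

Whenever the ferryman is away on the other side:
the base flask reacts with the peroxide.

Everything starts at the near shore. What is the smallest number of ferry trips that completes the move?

13

Counting alone: the ferryman can take at most 1 across per trip to the far shore, so moving all 7 needs at least 7 loaded trips out, with a return between consecutive ones — at least 13 crossings.
The plan below uses exactly 13 crossings, so it is optimal:
1. Ferryman goes to the far shore with the base flask.
2. Ferryman goes back to the near shore alone.
3. Ferryman goes to the far shore with the solvent jar.
4. Ferryman goes back to the near shore alone.
5. Ferryman goes to the far shore with the ether can.
6. Ferryman goes back to the near shore alone.
7. Ferryman goes to the far shore with the fuel sample.
8. Ferryman goes back to the near shore alone.
9. Ferryman goes to the far shore with the oxidiser.
10. Ferryman goes back to the near shore alone.
11. Ferryman goes to the far shore with the reducing agent.
12. Ferryman goes back to the near shore alone.
13. Ferryman goes to the far shore with the peroxide.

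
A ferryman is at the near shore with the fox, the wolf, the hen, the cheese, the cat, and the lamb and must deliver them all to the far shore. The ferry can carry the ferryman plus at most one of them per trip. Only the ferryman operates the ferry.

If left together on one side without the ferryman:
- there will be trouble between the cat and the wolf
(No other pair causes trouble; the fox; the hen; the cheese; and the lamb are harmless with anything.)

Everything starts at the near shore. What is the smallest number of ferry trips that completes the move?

11

Counting alone: the ferryman can take at most 1 across per trip to the far shore, so moving all 6 needs at least 6 loaded trips out, with a return between consecutive ones — at least 11 crossings.
The plan below uses exactly 11 crossings, so it is optimal:
1. Ferryman goes to the far shore with the wolf.  [the near shore: the cat, the cheese, the fox, the hen, the lamb | the far shore: the wolf]
2. Ferryman goes back to the near shore alone.  [the near shore: the cat, the cheese, the fox, the hen, the lamb | the far shore: the wolf]
3. Ferryman goes to the far shore with the fox.  [the near shore: the cat, the cheese, the hen, the lamb | the far shore: the fox, the wolf]
4. Ferryman goes back to the near shore alone.  [the near shore: the cat, the cheese, the hen, the lamb | the far shore: the fox, the wolf]
5. Ferryman goes to the far shore with the hen.  [the near shore: the cat, the cheese, the lamb | the far shore: the fox, the hen, the wolf]
6. Ferryman goes back to the near shore alone.  [the near shore: the cat, the cheese, the lamb | the far shore: the fox, the hen, the wolf]
7. Ferryman goes to the far shore with the cheese.  [the near shore: the cat, the lamb | the far shore: the cheese, the fox, the hen, the wolf]
8. Ferryman goes back to the near shore alone.  [the near shore: the cat, the lamb | the far shore: the cheese, the fox, the hen, the wolf]
9. Ferryman goes to the far shore with the lamb.  [the near shore: the cat | the far shore: the cheese, the fox, the hen, the lamb, the wolf]
10. Ferryman goes back to the near shore alone.  [the near shore: the cat | the far shore: the cheese, the fox, the hen, the lamb, the wolf]
11. Ferryman goes to the far shore with the cat.  [the near shore: — | the far shore: the cat, the cheese, the fox, the hen, the lamb, the wolf]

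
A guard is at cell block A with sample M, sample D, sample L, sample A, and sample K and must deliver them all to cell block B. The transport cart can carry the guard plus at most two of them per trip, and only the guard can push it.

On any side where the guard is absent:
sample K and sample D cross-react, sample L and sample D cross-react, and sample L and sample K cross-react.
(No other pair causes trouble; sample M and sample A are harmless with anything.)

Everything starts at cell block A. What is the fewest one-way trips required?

7

Counting alone: the guard can take at most 2 across per trip to cell block B, so moving all 5 needs at least 3 loaded trips out, with a return between consecutive ones — at least 5 crossings.
The safety rule pushes this higher. Following every safe sequence of crossings, the most of the 5 that can be at cell block B as the transport cart arrives there on crossing 5 is 4 — never all 5.
So no plan with fewer than 7 crossings exists, and this one achieves 7:
1. Guard goes to cell block B with sample D and sample L.  [cell block A: sample A, sample K, sample M | cell block B: sample D, sample L]
2. Guard goes back to cell block A with sample D.  [cell block A: sample A, sample D, sample K, sample M | cell block B: sample L]
3. Guard goes to cell block B with sample D and sample M.  [cell block A: sample A, sample K | cell block B: sample D, sample L, sample M]
4. Guard goes back to cell block A with sample D.  [cell block A: sample A, sample D, sample K | cell block B: sample L, sample M]
5. Guard goes to cell block B with sample A and sample D.  [cell block A: sample K | cell block B: sample A, sample D, sample L, sample M]
6. Guard goes back to cell block A with sample D.  [cell block A: sample D, sample K | cell block B: sample A, sample L, sample M]
7. Guard goes to cell block B with sample D and sample K.  [cell block A: — | cell block B: sample A, sample D, sample K, sample L, sample M]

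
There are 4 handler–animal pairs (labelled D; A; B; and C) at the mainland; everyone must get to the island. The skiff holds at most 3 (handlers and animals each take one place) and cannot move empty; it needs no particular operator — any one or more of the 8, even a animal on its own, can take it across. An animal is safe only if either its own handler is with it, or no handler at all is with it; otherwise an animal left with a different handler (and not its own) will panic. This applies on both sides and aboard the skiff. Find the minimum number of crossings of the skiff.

Counting alone: each trip to the island takes at most 3 across and each return brings at least 1 back, so after t trips out (and t−1 returns) at most 3t − (t−1) of the 8 are across; that first reaches 8 at t = 4, so at least 7 crossings are needed.
The safety rule pushes this higher. Following every safe sequence of crossings, the most of the 8 that can be at the island as the skiff arrives there on crossing 7 is 7 — never all 8.
So no plan with fewer than 9 crossings exists, and this one achieves 9:
1. animal D and handler D cross → the island.
2. handler D crosses ← the mainland.
3. animal A, handler A, and handler D cross → the island.
4. animal D and handler D cross ← the mainland.
5. handler B, handler C, and handler D cross → the island.
6. animal A crosses ← the mainland.
7. animal A and animal D cross → the island.
8. animal D crosses ← the mainland.
9. animal B, animal C, and animal D cross → the island.

9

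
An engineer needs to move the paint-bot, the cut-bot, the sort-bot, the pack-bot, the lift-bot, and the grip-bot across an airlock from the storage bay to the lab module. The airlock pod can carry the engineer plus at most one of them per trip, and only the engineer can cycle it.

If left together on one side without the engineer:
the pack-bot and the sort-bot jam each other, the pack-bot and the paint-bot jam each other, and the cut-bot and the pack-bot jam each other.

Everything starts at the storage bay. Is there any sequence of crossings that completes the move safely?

No

Following every safe sequence of crossings from the start, the most of the 6 that can be at the lab module as the airlock pod arrives there on crossings 1, 3, 5, 7 is 1, 2, 3, 4 respectively; the best ever achieved is 4 of 6.
From crossing 9 on, no configuration arises that was not already reachable earlier: only 36 distinct safe configurations (who is on which side, and where the airlock pod is) can ever be reached, none of them has everyone across, and every continuation just revisits them. So no valid plan exists.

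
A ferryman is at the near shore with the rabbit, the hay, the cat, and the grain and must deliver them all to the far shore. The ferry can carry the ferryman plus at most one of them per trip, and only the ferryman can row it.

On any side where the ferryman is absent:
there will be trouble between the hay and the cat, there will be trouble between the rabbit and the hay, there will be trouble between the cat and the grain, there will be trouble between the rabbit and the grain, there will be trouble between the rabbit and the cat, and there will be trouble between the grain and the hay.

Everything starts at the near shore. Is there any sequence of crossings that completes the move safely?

Whatever the first load, the items left behind include a forbidden pair without the ferryman. No opening move is safe, so no plan exists.

No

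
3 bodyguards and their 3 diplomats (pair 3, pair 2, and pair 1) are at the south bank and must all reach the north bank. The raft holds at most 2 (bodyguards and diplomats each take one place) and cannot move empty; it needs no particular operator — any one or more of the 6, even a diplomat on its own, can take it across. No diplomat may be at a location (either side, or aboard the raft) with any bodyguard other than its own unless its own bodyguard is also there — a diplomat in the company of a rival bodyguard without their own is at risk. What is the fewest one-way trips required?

Counting alone: each trip to the north bank takes at most 2 across and each return brings at least 1 back, so after t trips out (and t−1 returns) at most 2t − (t−1) of the 6 are across; that first reaches 6 at t = 5, so at least 9 crossings are needed.
The safety rule pushes this higher. Following every safe sequence of crossings, the most of the 6 that can be at the north bank as the raft arrives there on crossing 9 is 5 — never all 6.
So no plan with fewer than 11 crossings exists, and this one achieves 11:
1. bodyguard 3 and diplomat 3 cross → the north bank.
2. bodyguard 3 crosses ← the south bank.
3. diplomat 1 and diplomat 2 cross → the north bank.
4. diplomat 3 crosses ← the south bank.
5. bodyguard 1 and bodyguard 2 cross → the north bank.
6. bodyguard 2 and diplomat 2 cross ← the south bank.
7. bodyguard 2 and bodyguard 3 cross → the north bank.
8. diplomat 1 crosses ← the south bank.
9. diplomat 2 and diplomat 3 cross → the north bank.
10. bodyguard 1 crosses ← the south bank.
11. bodyguard 1 and diplomat 1 cross → the north bank.

11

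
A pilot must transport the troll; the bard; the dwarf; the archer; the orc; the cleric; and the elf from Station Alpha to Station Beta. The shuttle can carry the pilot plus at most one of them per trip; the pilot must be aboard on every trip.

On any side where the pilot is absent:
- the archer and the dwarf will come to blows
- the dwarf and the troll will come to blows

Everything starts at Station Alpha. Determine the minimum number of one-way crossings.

15

Counting alone: the pilot can take at most 1 across per trip to Station Beta, so moving all 7 needs at least 7 loaded trips out, with a return between consecutive ones — at least 13 crossings.
The safety rule pushes this higher. Following every safe sequence of crossings, the most of the 7 that can be at Station Beta as the shuttle arrives there on crossing 13 is 6 — never all 7.
So no plan with fewer than 15 crossings exists, and this one achieves 15:
1. Pilot goes to Station Beta with the dwarf.  [Station Alpha: the archer, the bard, the cleric, the elf, the orc, the troll | Station Beta: the dwarf]
2. Pilot goes back to Station Alpha alone.  [Station Alpha: the archer, the bard, the cleric, the elf, the orc, the troll | Station Beta: the dwarf]
3. Pilot goes to Station Beta with the troll.  [Station Alpha: the archer, the bard, the cleric, the elf, the orc | Station Beta: the dwarf, the troll]
4. Pilot goes back to Station Alpha with the dwarf.  [Station Alpha: the archer, the bard, the cleric, the dwarf, the elf, the orc | Station Beta: the troll]
5. Pilot goes to Station Beta with the archer.  [Station Alpha: the bard, the cleric, the dwarf, the elf, the orc | Station Beta: the archer, the troll]
6. Pilot goes back to Station Alpha alone.  [Station Alpha: the bard, the cleric, the dwarf, the elf, the orc | Station Beta: the archer, the troll]
7. Pilot goes to Station Beta with the bard.  [Station Alpha: the cleric, the dwarf, the elf, the orc | Station Beta: the archer, the bard, the troll]
8. Pilot goes back to Station Alpha alone.  [Station Alpha: the cleric, the dwarf, the elf, the orc | Station Beta: the archer, the bard, the troll]
9. Pilot goes to Station Beta with the orc.  [Station Alpha: the cleric, the dwarf, the elf | Station Beta: the archer, the bard, the orc, the troll]
10. Pilot goes back to Station Alpha alone.  [Station Alpha: the cleric, the dwarf, the elf | Station Beta: the archer, the bard, the orc, the troll]
11. Pilot goes to Station Beta with the cleric.  [Station Alpha: the dwarf, the elf | Station Beta: the archer, the bard, the cleric, the orc, the troll]
12. Pilot goes back to Station Alpha alone.  [Station Alpha: the dwarf, the elf | Station Beta: the archer, the bard, the cleric, the orc, the troll]
13. Pilot goes to Station Beta with the elf.  [Station Alpha: the dwarf | Station Beta: the archer, the bard, the cleric, the elf, the orc, the troll]
14. Pilot goes back to Station Alpha alone.  [Station Alpha: the dwarf | Station Beta: the archer, the bard, the cleric, the elf, the orc, the troll]
15. Pilot goes to Station Beta with the dwarf.  [Station Alpha: — | Station Beta: the archer, the bard, the cleric, the dwarf, the elf, the orc, the troll]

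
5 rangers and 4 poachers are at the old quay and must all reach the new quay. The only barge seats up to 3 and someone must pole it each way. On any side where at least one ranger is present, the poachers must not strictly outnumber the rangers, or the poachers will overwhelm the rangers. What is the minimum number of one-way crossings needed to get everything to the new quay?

7

Counting alone: each trip to the new quay takes at most 3 across and each return brings at least 1 back, so after t trips out (and t−1 returns) at most 3t − (t−1) of the 9 are across; that first reaches 9 at t = 4, so at least 7 crossings are needed.
The plan below uses exactly 7 crossings, so it is optimal:
1. 3 poachers → the new quay.  (the old quay: 5R 1P; the new quay: 0R 3P)
2. 1 poacher ← the old quay.  (the old quay: 5R 2P; the new quay: 0R 2P)
3. 3 rangers → the new quay.  (the old quay: 2R 2P; the new quay: 3R 2P)
4. 1 ranger ← the old quay.  (the old quay: 3R 2P; the new quay: 2R 2P)
5. 2 rangers and 1 poacher → the new quay.  (the old quay: 1R 1P; the new quay: 4R 3P)
6. 1 ranger ← the old quay.  (the old quay: 2R 1P; the new quay: 3R 3P)
7. 2 rangers and 1 poacher → the new quay.  (the old quay: 0R 0P; the new quay: 5R 4P)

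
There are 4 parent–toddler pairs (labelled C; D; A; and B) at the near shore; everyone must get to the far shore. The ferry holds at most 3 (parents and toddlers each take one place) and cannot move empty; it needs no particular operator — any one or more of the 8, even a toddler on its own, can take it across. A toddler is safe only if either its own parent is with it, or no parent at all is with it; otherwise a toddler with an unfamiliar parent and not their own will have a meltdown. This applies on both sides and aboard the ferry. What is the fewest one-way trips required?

9

Counting alone: each trip to the far shore takes at most 3 across and each return brings at least 1 back, so after t trips out (and t−1 returns) at most 3t − (t−1) of the 8 are across; that first reaches 8 at t = 4, so at least 7 crossings are needed.
The safety rule pushes this higher. Following every safe sequence of crossings, the most of the 8 that can be at the far shore as the ferry arrives there on crossing 7 is 7 — never all 8.
So no plan with fewer than 9 crossings exists, and this one achieves 9:
1. parent C and toddler C cross → the far shore.
2. parent C crosses ← the near shore.
3. parent C, parent D, and toddler D cross → the far shore.
4. parent C and toddler C cross ← the near shore.
5. parent A, parent B, and parent C cross → the far shore.
6. toddler D crosses ← the near shore.
7. toddler C and toddler D cross → the far shore.
8. toddler C crosses ← the near shore.
9. toddler A, toddler B, and toddler C cross → the far shore.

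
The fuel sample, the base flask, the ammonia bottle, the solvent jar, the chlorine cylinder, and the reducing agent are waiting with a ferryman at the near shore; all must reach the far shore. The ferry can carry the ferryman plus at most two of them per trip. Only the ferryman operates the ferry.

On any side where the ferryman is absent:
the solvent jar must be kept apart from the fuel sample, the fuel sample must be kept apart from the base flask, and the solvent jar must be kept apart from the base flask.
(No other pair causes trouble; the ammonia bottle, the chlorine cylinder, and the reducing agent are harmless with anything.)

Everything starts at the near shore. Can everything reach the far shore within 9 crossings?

Yes

Yes — this plan uses 9 crossings (≤ 9):
1. Ferryman goes to the far shore with the base flask and the fuel sample.  [the near shore: the ammonia bottle, the chlorine cylinder, the reducing agent, the solvent jar | the far shore: the base flask, the fuel sample]
2. Ferryman goes back to the near shore with the fuel sample.  [the near shore: the ammonia bottle, the chlorine cylinder, the fuel sample, the reducing agent, the solvent jar | the far shore: the base flask]
3. Ferryman goes to the far shore with the ammonia bottle and the fuel sample.  [the near shore: the chlorine cylinder, the reducing agent, the solvent jar | the far shore: the ammonia bottle, the base flask, the fuel sample]
4. Ferryman goes back to the near shore with the fuel sample.  [the near shore: the chlorine cylinder, the fuel sample, the reducing agent, the solvent jar | the far shore: the ammonia bottle, the base flask]
5. Ferryman goes to the far shore with the chlorine cylinder and the fuel sample.  [the near shore: the reducing agent, the solvent jar | the far shore: the ammonia bottle, the base flask, the chlorine cylinder, the fuel sample]
6. Ferryman goes back to the near shore with the fuel sample.  [the near shore: the fuel sample, the reducing agent, the solvent jar | the far shore: the ammonia bottle, the base flask, the chlorine cylinder]
7. Ferryman goes to the far shore with the fuel sample and the reducing agent.  [the near shore: the solvent jar | the far shore: the ammonia bottle, the base flask, the chlorine cylinder, the fuel sample, the reducing agent]
8. Ferryman goes back to the near shore with the fuel sample.  [the near shore: the fuel sample, the solvent jar | the far shore: the ammonia bottle, the base flask, the chlorine cylinder, the reducing agent]
9. Ferryman goes to the far shore with the fuel sample and the solvent jar.  [the near shore: — | the far shore: the ammonia bottle, the base flask, the chlorine cylinder, the fuel sample, the reducing agent, the solvent jar]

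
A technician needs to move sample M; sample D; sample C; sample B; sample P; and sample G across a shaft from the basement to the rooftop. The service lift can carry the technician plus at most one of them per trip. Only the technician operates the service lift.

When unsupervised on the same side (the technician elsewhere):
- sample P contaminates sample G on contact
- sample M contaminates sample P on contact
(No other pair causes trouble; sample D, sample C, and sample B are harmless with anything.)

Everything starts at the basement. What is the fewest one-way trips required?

13

Counting alone: the technician can take at most 1 across per trip to the rooftop, so moving all 6 needs at least 6 loaded trips out, with a return between consecutive ones — at least 11 crossings.
The safety rule pushes this higher. Following every safe sequence of crossings, the most of the 6 that can be at the rooftop as the service lift arrives there on crossing 11 is 5 — never all 6.
So no plan with fewer than 13 crossings exists, and this one achieves 13:
1. Technician goes to the rooftop with sample P.
2. Technician goes back to the basement alone.
3. Technician goes to the rooftop with sample M.
4. Technician goes back to the basement with sample P.
5. Technician goes to the rooftop with sample G.
6. Technician goes back to the basement alone.
7. Technician goes to the rooftop with sample D.
8. Technician goes back to the basement alone.
9. Technician goes to the rooftop with sample C.
10. Technician goes back to the basement alone.
11. Technician goes to the rooftop with sample B.
12. Technician goes back to the basement alone.
13. Technician goes to the rooftop with sample P.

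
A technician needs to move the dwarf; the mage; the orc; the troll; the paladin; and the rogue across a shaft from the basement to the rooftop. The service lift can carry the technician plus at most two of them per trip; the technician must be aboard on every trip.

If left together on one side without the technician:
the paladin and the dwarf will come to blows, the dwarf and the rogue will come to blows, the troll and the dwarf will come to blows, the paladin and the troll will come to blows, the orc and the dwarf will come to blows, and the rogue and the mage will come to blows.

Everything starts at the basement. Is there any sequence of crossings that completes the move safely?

No

Whatever the first load, the items left behind include a forbidden pair without the technician. No opening move is safe, so no plan exists.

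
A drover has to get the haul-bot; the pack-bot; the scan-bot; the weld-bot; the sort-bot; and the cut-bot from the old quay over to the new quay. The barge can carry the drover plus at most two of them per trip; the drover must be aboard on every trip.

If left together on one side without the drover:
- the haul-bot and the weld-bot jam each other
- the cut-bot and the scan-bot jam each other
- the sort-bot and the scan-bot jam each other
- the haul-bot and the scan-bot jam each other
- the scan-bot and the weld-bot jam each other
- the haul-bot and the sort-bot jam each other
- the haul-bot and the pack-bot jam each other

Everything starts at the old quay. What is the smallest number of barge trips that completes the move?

9

Counting alone: the drover can take at most 2 across per trip to the new quay, so moving all 6 needs at least 3 loaded trips out, with a return between consecutive ones — at least 5 crossings.
The safety rule pushes this higher. Following every safe sequence of crossings, the most of the 6 that can be at the new quay as the barge arrives there on crossings 5, 7 is 4, 5 respectively — never all 6.
So no plan with fewer than 9 crossings exists, and this one achieves 9:
1. Drover goes to the new quay with the haul-bot and the scan-bot.  [the old quay: the cut-bot, the pack-bot, the sort-bot, the weld-bot | the new quay: the haul-bot, the scan-bot]
2. Drover goes back to the old quay with the haul-bot.  [the old quay: the cut-bot, the haul-bot, the pack-bot, the sort-bot, the weld-bot | the new quay: the scan-bot]
3. Drover goes to the new quay with the haul-bot and the pack-bot.  [the old quay: the cut-bot, the sort-bot, the weld-bot | the new quay: the haul-bot, the pack-bot, the scan-bot]
4. Drover goes back to the old quay with the haul-bot.  [the old quay: the cut-bot, the haul-bot, the sort-bot, the weld-bot | the new quay: the pack-bot, the scan-bot]
5. Drover goes to the new quay with the sort-bot and the weld-bot.  [the old quay: the cut-bot, the haul-bot | the new quay: the pack-bot, the scan-bot, the sort-bot, the weld-bot]
6. Drover goes back to the old quay with the scan-bot.  [the old quay: the cut-bot, the haul-bot, the scan-bot | the new quay: the pack-bot, the sort-bot, the weld-bot]
7. Drover goes to the new quay with the cut-bot and the haul-bot.  [the old quay: the scan-bot | the new quay: the cut-bot, the haul-bot, the pack-bot, the sort-bot, the weld-bot]
8. Drover goes back to the old quay with the haul-bot.  [the old quay: the haul-bot, the scan-bot | the new quay: the cut-bot, the pack-bot, the sort-bot, the weld-bot]
9. Drover goes to the new quay with the haul-bot and the scan-bot.  [the old quay: — | the new quay: the cut-bot, the haul-bot, the pack-bot, the scan-bot, the sort-bot, the weld-bot]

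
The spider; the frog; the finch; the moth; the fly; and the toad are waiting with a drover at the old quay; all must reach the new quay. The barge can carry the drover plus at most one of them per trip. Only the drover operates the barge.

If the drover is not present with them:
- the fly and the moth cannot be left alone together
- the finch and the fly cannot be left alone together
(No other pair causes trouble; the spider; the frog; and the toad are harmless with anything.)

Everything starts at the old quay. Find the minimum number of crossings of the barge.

Counting alone: the drover can take at most 1 across per trip to the new quay, so moving all 6 needs at least 6 loaded trips out, with a return between consecutive ones — at least 11 crossings.
The safety rule pushes this higher. Following every safe sequence of crossings, the most of the 6 that can be at the new quay as the barge arrives there on crossing 11 is 5 — never all 6.
So no plan with fewer than 13 crossings exists, and this one achieves 13:
1. Drover goes to the new quay with the fly.
2. Drover goes back to the old quay alone.
3. Drover goes to the new quay with the spider.
4. Drover goes back to the old quay alone.
5. Drover goes to the new quay with the frog.
6. Drover goes back to the old quay alone.
7. Drover goes to the new quay with the finch.
8. Drover goes back to the old quay with the fly.
9. Drover goes to the new quay with the moth.
10. Drover goes back to the old quay alone.
11. Drover goes to the new quay with the toad.
12. Drover goes back to the old quay alone.
13. Drover goes to the new quay with the fly.

13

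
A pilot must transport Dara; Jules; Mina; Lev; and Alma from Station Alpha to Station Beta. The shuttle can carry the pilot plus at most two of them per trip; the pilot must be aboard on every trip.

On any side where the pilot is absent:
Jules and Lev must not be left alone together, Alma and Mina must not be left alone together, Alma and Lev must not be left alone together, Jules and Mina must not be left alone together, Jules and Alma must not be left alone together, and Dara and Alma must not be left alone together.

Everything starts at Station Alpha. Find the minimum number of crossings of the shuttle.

7

Counting alone: the pilot can take at most 2 across per trip to Station Beta, so moving all 5 needs at least 3 loaded trips out, with a return between consecutive ones — at least 5 crossings.
The safety rule pushes this higher. Following every safe sequence of crossings, the most of the 5 that can be at Station Beta as the shuttle arrives there on crossing 5 is 4 — never all 5.
So no plan with fewer than 7 crossings exists, and this one achieves 7:
1. Pilot goes to Station Beta with Alma and Jules.  [Station Alpha: Dara, Lev, Mina | Station Beta: Alma, Jules]
2. Pilot goes back to Station Alpha with Jules.  [Station Alpha: Dara, Jules, Lev, Mina | Station Beta: Alma]
3. Pilot goes to Station Beta with Dara and Jules.  [Station Alpha: Lev, Mina | Station Beta: Alma, Dara, Jules]
4. Pilot goes back to Station Alpha with Alma.  [Station Alpha: Alma, Lev, Mina | Station Beta: Dara, Jules]
5. Pilot goes to Station Beta with Lev and Mina.  [Station Alpha: Alma | Station Beta: Dara, Jules, Lev, Mina]
6. Pilot goes back to Station Alpha with Jules.  [Station Alpha: Alma, Jules | Station Beta: Dara, Lev, Mina]
7. Pilot goes to Station Beta with Alma and Jules.  [Station Alpha: — | Station Beta: Alma, Dara, Jules, Lev, Mina]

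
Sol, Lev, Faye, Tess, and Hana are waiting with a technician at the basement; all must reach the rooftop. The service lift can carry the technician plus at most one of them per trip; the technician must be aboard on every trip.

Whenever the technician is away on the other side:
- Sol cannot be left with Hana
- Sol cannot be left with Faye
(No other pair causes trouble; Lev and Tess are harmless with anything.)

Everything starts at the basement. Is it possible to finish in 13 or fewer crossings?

Yes — this plan uses 11 crossings (≤ 13):
1. Technician goes to the rooftop with Sol.  [the basement: Faye, Hana, Lev, Tess | the rooftop: Sol]
2. Technician goes back to the basement alone.  [the basement: Faye, Hana, Lev, Tess | the rooftop: Sol]
3. Technician goes to the rooftop with Lev.  [the basement: Faye, Hana, Tess | the rooftop: Lev, Sol]
4. Technician goes back to the basement alone.  [the basement: Faye, Hana, Tess | the rooftop: Lev, Sol]
5. Technician goes to the rooftop with Faye.  [the basement: Hana, Tess | the rooftop: Faye, Lev, Sol]
6. Technician goes back to the basement with Sol.  [the basement: Hana, Sol, Tess | the rooftop: Faye, Lev]
7. Technician goes to the rooftop with Hana.  [the basement: Sol, Tess | the rooftop: Faye, Hana, Lev]
8. Technician goes back to the basement alone.  [the basement: Sol, Tess | the rooftop: Faye, Hana, Lev]
9. Technician goes to the rooftop with Tess.  [the basement: Sol | the rooftop: Faye, Hana, Lev, Tess]
10. Technician goes back to the basement alone.  [the basement: Sol | the rooftop: Faye, Hana, Lev, Tess]
11. Technician goes to the rooftop with Sol.  [the basement: — | the rooftop: Faye, Hana, Lev, Sol, Tess]

Yes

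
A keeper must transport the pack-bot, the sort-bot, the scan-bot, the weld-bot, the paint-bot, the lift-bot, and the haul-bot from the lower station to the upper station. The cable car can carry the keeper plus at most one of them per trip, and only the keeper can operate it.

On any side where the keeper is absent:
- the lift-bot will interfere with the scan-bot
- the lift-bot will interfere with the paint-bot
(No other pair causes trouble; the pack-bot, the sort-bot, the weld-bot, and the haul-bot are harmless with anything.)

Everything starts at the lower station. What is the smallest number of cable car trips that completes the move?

15

Counting alone: the keeper can take at most 1 across per trip to the upper station, so moving all 7 needs at least 7 loaded trips out, with a return between consecutive ones — at least 13 crossings.
The safety rule pushes this higher. Following every safe sequence of crossings, the most of the 7 that can be at the upper station as the cable car arrives there on crossing 13 is 6 — never all 7.
So no plan with fewer than 15 crossings exists, and this one achieves 15:
1. Keeper goes to the upper station with the lift-bot.
2. Keeper goes back to the lower station alone.
3. Keeper goes to the upper station with the pack-bot.
4. Keeper goes back to the lower station alone.
5. Keeper goes to the upper station with the sort-bot.
6. Keeper goes back to the lower station alone.
7. Keeper goes to the upper station with the scan-bot.
8. Keeper goes back to the lower station with the lift-bot.
9. Keeper goes to the upper station with the paint-bot.
10. Keeper goes back to the lower station alone.
11. Keeper goes to the upper station with the weld-bot.
12. Keeper goes back to the lower station alone.
13. Keeper goes to the upper station with the haul-bot.
14. Keeper goes back to the lower station alone.
15. Keeper goes to the upper station with the lift-bot.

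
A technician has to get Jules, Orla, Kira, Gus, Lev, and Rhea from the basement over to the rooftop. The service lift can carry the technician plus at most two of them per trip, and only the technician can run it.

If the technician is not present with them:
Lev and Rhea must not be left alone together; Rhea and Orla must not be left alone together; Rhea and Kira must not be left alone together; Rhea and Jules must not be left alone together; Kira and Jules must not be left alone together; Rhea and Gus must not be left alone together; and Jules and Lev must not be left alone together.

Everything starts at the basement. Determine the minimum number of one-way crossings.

9

Counting alone: the technician can take at most 2 across per trip to the rooftop, so moving all 6 needs at least 3 loaded trips out, with a return between consecutive ones — at least 5 crossings.
The safety rule pushes this higher. Following every safe sequence of crossings, the most of the 6 that can be at the rooftop as the service lift arrives there on crossings 5, 7 is 4, 5 respectively — never all 6.
So no plan with fewer than 9 crossings exists, and this one achieves 9:
1. Technician goes to the rooftop with Jules and Rhea.
2. Technician goes back to the basement with Jules.
3. Technician goes to the rooftop with Jules and Orla.
4. Technician goes back to the basement with Rhea.
5. Technician goes to the rooftop with Gus and Rhea.
6. Technician goes back to the basement with Rhea.
7. Technician goes to the rooftop with Kira and Lev.
8. Technician goes back to the basement with Jules.
9. Technician goes to the rooftop with Jules and Rhea.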